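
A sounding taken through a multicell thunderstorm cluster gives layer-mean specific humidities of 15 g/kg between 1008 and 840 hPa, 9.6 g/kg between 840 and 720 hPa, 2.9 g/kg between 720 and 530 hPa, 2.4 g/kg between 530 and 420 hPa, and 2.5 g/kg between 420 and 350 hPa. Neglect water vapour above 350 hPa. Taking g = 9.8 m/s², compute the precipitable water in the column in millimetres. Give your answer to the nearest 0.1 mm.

Precipitable water is the column-integrated vapour mass per unit area: PW = (1/g) Σ q̄ Δp, with q in kg/kg and Δp in Pa (1 kg/m² of water = 1 mm).
Layer 1008–840 hPa: Δp = 168 hPa = 16800 Pa, q̄ = 0.015 kg/kg → 0.015 × 16800 / 9.8 = 25.71 mm
Layer 840–720 hPa: Δp = 120 hPa = 12000 Pa, q̄ = 0.0096 kg/kg → 0.0096 × 12000 / 9.8 = 11.76 mm
Layer 720–530 hPa: Δp = 190 hPa = 19000 Pa, q̄ = 0.0029 kg/kg → 0.0029 × 19000 / 9.8 = 5.62 mm
Layer 530–420 hPa: Δp = 110 hPa = 11000 Pa, q̄ = 0.0024 kg/kg → 0.0024 × 11000 / 9.8 = 2.69 mm
Layer 420–350 hPa: Δp = 70 hPa = 7000 Pa, q̄ = 0.0025 kg/kg → 0.0025 × 7000 / 9.8 = 1.79 mm
PW = 25.71 + 11.76 + 5.62 + 2.69 + 1.79 = 47.57 ≈ 47.6 mm.

PW ≈ 47.6 mm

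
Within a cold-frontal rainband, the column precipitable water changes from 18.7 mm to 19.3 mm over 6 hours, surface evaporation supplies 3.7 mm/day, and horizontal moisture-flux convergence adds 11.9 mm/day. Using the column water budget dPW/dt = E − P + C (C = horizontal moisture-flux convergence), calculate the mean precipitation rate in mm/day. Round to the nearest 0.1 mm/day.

dPW/dt = (19.3 − 18.7) mm / (6/24 day) = +2.400 mm/day.
P = E + C − dPW/dt = 3.7 + (11.9) − (+2.400) = 13.2 mm/day.

P ≈ 13.2 mm/day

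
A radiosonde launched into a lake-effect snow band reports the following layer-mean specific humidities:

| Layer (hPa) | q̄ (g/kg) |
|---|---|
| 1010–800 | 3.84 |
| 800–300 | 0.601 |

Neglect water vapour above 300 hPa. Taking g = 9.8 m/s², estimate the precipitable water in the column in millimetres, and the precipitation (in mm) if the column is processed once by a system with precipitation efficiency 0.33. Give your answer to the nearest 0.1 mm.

PW ≈ 11.3 mm; precipitation ≈ 3.7 mm

Precipitable water is the column-integrated vapour mass per unit area: PW = (1/g) Σ q̄ Δp, with q in kg/kg and Δp in Pa (1 kg/m² of water = 1 mm).
Layer 1010–800 hPa: Δp = 210 hPa = 21000 Pa, q̄ = 0.00384 kg/kg → 0.00384 × 21000 / 9.8 = 8.23 mm
Layer 800–300 hPa: Δp = 500 hPa = 50000 Pa, q̄ = 0.000601 kg/kg → 0.000601 × 50000 / 9.8 = 3.07 mm
PW = 8.23 + 3.07 = 11.30 ≈ 11.3 mm.
Precipitation = ε × PW = 0.33 × 11.3 = 3.7 mm.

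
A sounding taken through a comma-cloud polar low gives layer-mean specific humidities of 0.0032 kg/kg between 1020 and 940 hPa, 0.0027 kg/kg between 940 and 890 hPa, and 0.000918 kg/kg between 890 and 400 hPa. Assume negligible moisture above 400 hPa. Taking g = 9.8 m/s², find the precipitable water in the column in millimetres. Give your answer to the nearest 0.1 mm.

PW ≈ 8.6 mm

Precipitable water is the column-integrated vapour mass per unit area: PW = (1/g) Σ q̄ Δp, with q in kg/kg and Δp in Pa (1 kg/m² of water = 1 mm).
Layer 1020–940 hPa: Δp = 80 hPa = 8000 Pa, q̄ = 0.0032 kg/kg → 0.0032 × 8000 / 9.8 = 2.61 mm
Layer 940–890 hPa: Δp = 50 hPa = 5000 Pa, q̄ = 0.0027 kg/kg → 0.0027 × 5000 / 9.8 = 1.38 mm
Layer 890–400 hPa: Δp = 490 hPa = 49000 Pa, q̄ = 0.000918 kg/kg → 0.000918 × 49000 / 9.8 = 4.59 mm
PW = 2.61 + 1.38 + 4.59 = 8.58 ≈ 8.6 mm.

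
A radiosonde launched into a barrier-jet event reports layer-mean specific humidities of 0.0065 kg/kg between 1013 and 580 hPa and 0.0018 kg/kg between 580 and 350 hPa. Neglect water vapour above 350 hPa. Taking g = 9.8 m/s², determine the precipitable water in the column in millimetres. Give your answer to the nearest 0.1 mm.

Precipitable water is the column-integrated vapour mass per unit area: PW = (1/g) Σ q̄ Δp, with q in kg/kg and Δp in Pa (1 kg/m² of water = 1 mm).
Layer 1013–580 hPa: Δp = 433 hPa = 43300 Pa, q̄ = 0.0065 kg/kg → 0.0065 × 43300 / 9.8 = 28.72 mm
Layer 580–350 hPa: Δp = 230 hPa = 23000 Pa, q̄ = 0.0018 kg/kg → 0.0018 × 23000 / 9.8 = 4.22 mm
PW = 28.72 + 4.22 = 32.94 ≈ 32.9 mm.

PW ≈ 32.9 mm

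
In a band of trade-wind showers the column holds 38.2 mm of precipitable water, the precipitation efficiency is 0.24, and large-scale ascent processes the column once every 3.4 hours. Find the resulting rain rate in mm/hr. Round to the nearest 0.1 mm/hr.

R ≈ 2.7 mm/hr

Each overturning extracts ε × PW = 0.24 × 38.2 = 9.168 mm.
Rate = ε·PW / τ = 9.168 / 3.4 h = 2.7 mm/hr.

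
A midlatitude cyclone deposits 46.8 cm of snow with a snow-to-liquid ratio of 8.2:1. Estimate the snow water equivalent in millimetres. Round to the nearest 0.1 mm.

SWE = snow depth / ratio = 46.8 cm / 8.2 = 5.707 cm = 57.1 mm.

SWE ≈ 57.1 mm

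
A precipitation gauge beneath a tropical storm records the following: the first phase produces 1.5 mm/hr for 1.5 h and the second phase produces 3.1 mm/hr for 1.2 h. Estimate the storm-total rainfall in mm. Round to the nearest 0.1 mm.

Total = Σ Rᵢ Δtᵢ = 1.5 × 1.5 + 3.1 × 1.2
      = 2.25 + 3.72 = 6.0 mm.

total ≈ 6.0 mm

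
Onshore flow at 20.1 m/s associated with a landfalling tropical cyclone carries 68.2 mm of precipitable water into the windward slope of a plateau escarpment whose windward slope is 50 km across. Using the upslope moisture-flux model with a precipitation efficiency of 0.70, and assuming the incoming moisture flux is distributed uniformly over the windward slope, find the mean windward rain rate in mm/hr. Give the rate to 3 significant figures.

R ≈ 69.1 mm/hr

Incoming column moisture flux per unit ridge length: F = V × PW = 20.1 × 68.2 = 1370.82 mm·m/s.
Spread over the 50 km slope with efficiency ε = 0.70: R = ε·F/W = 0.70 × 1370.82 / 50000 m = 1.919e-02 mm/s.
R = 1.919e-02 × 3600 = 69.1 mm/hr.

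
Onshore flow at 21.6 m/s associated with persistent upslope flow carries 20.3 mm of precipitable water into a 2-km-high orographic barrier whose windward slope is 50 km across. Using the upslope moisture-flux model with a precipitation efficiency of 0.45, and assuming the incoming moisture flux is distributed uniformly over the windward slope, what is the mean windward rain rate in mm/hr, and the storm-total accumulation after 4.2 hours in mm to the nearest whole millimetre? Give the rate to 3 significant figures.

Incoming column moisture flux per unit ridge length: F = V × PW = 21.6 × 20.3 = 438.48 mm·m/s.
Spread over the 50 km slope with efficiency ε = 0.45: R = ε·F/W = 0.45 × 438.48 / 50000 m = 3.946e-03 mm/s.
R = 3.946e-03 × 3600 = 14.2 mm/hr.
Over 4.2 h: total = 14.2 × 4.2 = 59.64 ≈ 60 mm.

R ≈ 14.2 mm/hr; total ≈ 60 mm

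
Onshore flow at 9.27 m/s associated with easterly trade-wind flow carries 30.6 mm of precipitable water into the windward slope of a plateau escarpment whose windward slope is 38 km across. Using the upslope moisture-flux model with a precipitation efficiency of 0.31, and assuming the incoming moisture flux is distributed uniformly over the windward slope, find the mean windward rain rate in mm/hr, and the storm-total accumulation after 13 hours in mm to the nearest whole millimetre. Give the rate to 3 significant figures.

Incoming column moisture flux per unit ridge length: F = V × PW = 9.27 × 30.6 = 283.662 mm·m/s.
Spread over the 38 km slope with efficiency ε = 0.31: R = ε·F/W = 0.31 × 283.662 / 38000 m = 2.314e-03 mm/s.
R = 2.314e-03 × 3600 = 8.33 mm/hr.
Over 13 h: total = 8.33 × 13 = 108.29 ≈ 108 mm.

R ≈ 8.33 mm/hr; total ≈ 108 mm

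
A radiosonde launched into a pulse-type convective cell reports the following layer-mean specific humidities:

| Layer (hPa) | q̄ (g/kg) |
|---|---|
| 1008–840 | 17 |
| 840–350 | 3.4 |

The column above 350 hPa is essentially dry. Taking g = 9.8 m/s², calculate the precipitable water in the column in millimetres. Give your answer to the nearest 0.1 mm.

Precipitable water is the column-integrated vapour mass per unit area: PW = (1/g) Σ q̄ Δp, with q in kg/kg and Δp in Pa (1 kg/m² of water = 1 mm).
Layer 1008–840 hPa: Δp = 168 hPa = 16800 Pa, q̄ = 0.017 kg/kg → 0.017 × 16800 / 9.8 = 29.14 mm
Layer 840–350 hPa: Δp = 490 hPa = 49000 Pa, q̄ = 0.0034 kg/kg → 0.0034 × 49000 / 9.8 = 17.00 mm
PW = 29.14 + 17.00 = 46.14 ≈ 46.1 mm.

PW ≈ 46.1 mm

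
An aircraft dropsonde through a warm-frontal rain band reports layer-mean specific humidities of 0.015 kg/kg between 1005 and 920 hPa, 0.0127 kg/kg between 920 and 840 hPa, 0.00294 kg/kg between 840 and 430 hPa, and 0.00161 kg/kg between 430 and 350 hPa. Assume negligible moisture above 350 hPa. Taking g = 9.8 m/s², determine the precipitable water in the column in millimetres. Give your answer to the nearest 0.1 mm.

PW ≈ 37.0 mm

Precipitable water is the column-integrated vapour mass per unit area: PW = (1/g) Σ q̄ Δp, with q in kg/kg and Δp in Pa (1 kg/m² of water = 1 mm).
Layer 1005–920 hPa: Δp = 85 hPa = 8500 Pa, q̄ = 0.015 kg/kg → 0.015 × 8500 / 9.8 = 13.01 mm
Layer 920–840 hPa: Δp = 80 hPa = 8000 Pa, q̄ = 0.0127 kg/kg → 0.0127 × 8000 / 9.8 = 10.37 mm
Layer 840–430 hPa: Δp = 410 hPa = 41000 Pa, q̄ = 0.00294 kg/kg → 0.00294 × 41000 / 9.8 = 12.30 mm
Layer 430–350 hPa: Δp = 80 hPa = 8000 Pa, q̄ = 0.00161 kg/kg → 0.00161 × 8000 / 9.8 = 1.31 mm
PW = 13.01 + 10.37 + 12.30 + 1.31 = 36.99 ≈ 37.0 mm.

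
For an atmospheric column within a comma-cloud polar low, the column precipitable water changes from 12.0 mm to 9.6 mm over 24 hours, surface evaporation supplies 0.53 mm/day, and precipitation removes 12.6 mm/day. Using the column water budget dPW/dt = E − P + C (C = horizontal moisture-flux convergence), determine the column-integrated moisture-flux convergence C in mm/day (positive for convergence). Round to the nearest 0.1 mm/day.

dPW/dt = (9.6 − 12.0) mm / (24/24 day) = -2.400 mm/day.
C = dPW/dt − E + P = (-2.400) − 0.53 + 12.6 = 9.7 mm/day.

C ≈ 9.7 mm/day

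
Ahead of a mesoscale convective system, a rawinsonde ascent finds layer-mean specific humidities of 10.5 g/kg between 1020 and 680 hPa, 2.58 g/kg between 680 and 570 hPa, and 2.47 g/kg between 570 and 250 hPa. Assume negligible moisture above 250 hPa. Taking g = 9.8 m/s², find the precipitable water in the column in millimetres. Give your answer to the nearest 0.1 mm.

PW ≈ 47.4 mm

Precipitable water is the column-integrated vapour mass per unit area: PW = (1/g) Σ q̄ Δp, with q in kg/kg and Δp in Pa (1 kg/m² of water = 1 mm).
Layer 1020–680 hPa: Δp = 340 hPa = 34000 Pa, q̄ = 0.0105 kg/kg → 0.0105 × 34000 / 9.8 = 36.43 mm
Layer 680–570 hPa: Δp = 110 hPa = 11000 Pa, q̄ = 0.00258 kg/kg → 0.00258 × 11000 / 9.8 = 2.90 mm
Layer 570–250 hPa: Δp = 320 hPa = 32000 Pa, q̄ = 0.00247 kg/kg → 0.00247 × 32000 / 9.8 = 8.07 mm
PW = 36.43 + 2.90 + 8.07 = 47.40 ≈ 47.4 mm.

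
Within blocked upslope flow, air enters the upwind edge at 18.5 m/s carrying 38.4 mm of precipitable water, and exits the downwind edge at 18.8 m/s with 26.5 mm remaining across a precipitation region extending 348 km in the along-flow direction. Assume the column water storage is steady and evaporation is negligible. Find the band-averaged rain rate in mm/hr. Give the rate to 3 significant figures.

R ≈ 2.20 mm/hr

Column moisture flux per unit crosswind length is F = V × PW.
Inflow: F_in = 18.5 × 38.4 = 710.4 mm·m/s
Outflow: F_out = 18.8 × 26.5 = 498.2 mm·m/s
Steady-state rate R = (F_in − F_out)/L = (710.4 − 498.2) / 348000 m = 6.098e-04 mm/s.
R = 6.098e-04 × 3600 = 2.20 mm/hr.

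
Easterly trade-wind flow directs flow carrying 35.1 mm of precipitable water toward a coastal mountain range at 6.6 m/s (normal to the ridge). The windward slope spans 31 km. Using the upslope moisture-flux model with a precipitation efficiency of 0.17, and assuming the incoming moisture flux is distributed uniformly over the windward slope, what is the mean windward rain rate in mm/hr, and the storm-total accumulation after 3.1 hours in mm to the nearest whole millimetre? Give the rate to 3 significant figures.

Incoming column moisture flux per unit ridge length: F = V × PW = 6.6 × 35.1 = 231.66 mm·m/s.
Spread over the 31 km slope with efficiency ε = 0.17: R = ε·F/W = 0.17 × 231.66 / 31000 m = 1.270e-03 mm/s.
R = 1.270e-03 × 3600 = 4.57 mm/hr.
Over 3.1 h: total = 4.57 × 3.1 = 14.167 ≈ 14 mm.

R ≈ 4.57 mm/hr; total ≈ 14 mm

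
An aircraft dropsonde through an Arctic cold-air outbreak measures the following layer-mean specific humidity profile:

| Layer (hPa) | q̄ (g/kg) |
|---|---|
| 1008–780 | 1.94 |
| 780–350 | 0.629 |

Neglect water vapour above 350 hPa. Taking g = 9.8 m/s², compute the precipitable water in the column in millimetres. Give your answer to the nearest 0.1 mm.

Precipitable water is the column-integrated vapour mass per unit area: PW = (1/g) Σ q̄ Δp, with q in kg/kg and Δp in Pa (1 kg/m² of water = 1 mm).
Layer 1008–780 hPa: Δp = 228 hPa = 22800 Pa, q̄ = 0.00194 kg/kg → 0.00194 × 22800 / 9.8 = 4.51 mm
Layer 780–350 hPa: Δp = 430 hPa = 43000 Pa, q̄ = 0.000629 kg/kg → 0.000629 × 43000 / 9.8 = 2.76 mm
PW = 4.51 + 2.76 = 7.27 ≈ 7.3 mm.

PW ≈ 7.3 mm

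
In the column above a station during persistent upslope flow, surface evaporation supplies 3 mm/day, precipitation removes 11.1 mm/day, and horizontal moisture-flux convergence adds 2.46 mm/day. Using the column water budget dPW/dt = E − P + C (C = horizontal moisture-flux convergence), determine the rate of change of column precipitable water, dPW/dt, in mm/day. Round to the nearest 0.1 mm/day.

dPW/dt = E − P + C = 3 − 11.1 + (2.46) = -5.6 mm/day.

dPW/dt ≈ -5.6 mm/day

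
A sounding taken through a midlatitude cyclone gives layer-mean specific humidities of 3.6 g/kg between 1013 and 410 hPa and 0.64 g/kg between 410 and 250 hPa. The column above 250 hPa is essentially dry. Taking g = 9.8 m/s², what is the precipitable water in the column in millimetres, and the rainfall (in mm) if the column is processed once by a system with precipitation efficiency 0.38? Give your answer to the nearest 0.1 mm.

Precipitable water is the column-integrated vapour mass per unit area: PW = (1/g) Σ q̄ Δp, with q in kg/kg and Δp in Pa (1 kg/m² of water = 1 mm).
Layer 1013–410 hPa: Δp = 603 hPa = 60300 Pa, q̄ = 0.0036 kg/kg → 0.0036 × 60300 / 9.8 = 22.15 mm
Layer 410–250 hPa: Δp = 160 hPa = 16000 Pa, q̄ = 0.00064 kg/kg → 0.00064 × 16000 / 9.8 = 1.04 mm
PW = 22.15 + 1.04 = 23.19 ≈ 23.2 mm.
Rainfall = ε × PW = 0.38 × 23.2 = 8.8 mm.

PW ≈ 23.2 mm; rainfall ≈ 8.8 mm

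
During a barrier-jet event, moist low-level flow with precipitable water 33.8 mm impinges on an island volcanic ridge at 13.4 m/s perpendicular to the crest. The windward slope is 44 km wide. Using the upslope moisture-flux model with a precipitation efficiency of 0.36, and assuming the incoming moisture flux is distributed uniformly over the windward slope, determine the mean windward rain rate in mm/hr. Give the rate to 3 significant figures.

Incoming column moisture flux per unit ridge length: F = V × PW = 13.4 × 33.8 = 452.92 mm·m/s.
Spread over the 44 km slope with efficiency ε = 0.36: R = ε·F/W = 0.36 × 452.92 / 44000 m = 3.706e-03 mm/s.
R = 3.706e-03 × 3600 = 13.3 mm/hr.

R ≈ 13.3 mm/hr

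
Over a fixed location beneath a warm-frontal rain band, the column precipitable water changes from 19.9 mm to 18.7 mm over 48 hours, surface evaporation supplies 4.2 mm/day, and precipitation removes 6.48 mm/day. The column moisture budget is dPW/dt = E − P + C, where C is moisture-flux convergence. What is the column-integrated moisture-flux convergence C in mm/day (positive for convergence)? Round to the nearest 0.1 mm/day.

C ≈ 1.7 mm/day

dPW/dt = (18.7 − 19.9) mm / (48/24 day) = -0.600 mm/day.
C = dPW/dt − E + P = (-0.600) − 4.2 + 6.48 = 1.7 mm/day.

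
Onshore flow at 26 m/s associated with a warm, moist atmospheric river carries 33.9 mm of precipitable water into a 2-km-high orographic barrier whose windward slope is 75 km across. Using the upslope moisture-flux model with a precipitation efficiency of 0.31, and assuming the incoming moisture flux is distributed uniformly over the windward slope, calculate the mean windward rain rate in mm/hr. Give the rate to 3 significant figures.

R ≈ 13.1 mm/hr

Incoming column moisture flux per unit ridge length: F = V × PW = 26 × 33.9 = 881.4 mm·m/s.
Spread over the 75 km slope with efficiency ε = 0.31: R = ε·F/W = 0.31 × 881.4 / 75000 m = 3.643e-03 mm/s.
R = 3.643e-03 × 3600 = 13.1 mm/hr.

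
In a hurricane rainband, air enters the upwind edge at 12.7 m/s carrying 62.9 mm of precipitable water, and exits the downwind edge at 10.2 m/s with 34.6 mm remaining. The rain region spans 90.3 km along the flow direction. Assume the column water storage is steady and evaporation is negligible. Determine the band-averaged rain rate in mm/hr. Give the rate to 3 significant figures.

R ≈ 17.8 mm/hr

Column moisture flux per unit crosswind length is F = V × PW.
Inflow: F_in = 12.7 × 62.9 = 798.83 mm·m/s
Outflow: F_out = 10.2 × 34.6 = 352.92 mm·m/s
Steady-state rate R = (F_in − F_out)/L = (798.83 − 352.92) / 90300 m = 4.938e-03 mm/s.
R = 4.938e-03 × 3600 = 17.8 mm/hr.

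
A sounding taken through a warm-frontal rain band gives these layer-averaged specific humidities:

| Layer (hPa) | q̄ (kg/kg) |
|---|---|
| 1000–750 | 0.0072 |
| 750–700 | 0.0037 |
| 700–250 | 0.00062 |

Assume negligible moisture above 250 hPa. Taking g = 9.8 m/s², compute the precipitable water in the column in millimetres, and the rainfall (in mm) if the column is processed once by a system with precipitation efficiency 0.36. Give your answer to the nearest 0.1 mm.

PW ≈ 23.1 mm; rainfall ≈ 8.3 mm

Precipitable water is the column-integrated vapour mass per unit area: PW = (1/g) Σ q̄ Δp, with q in kg/kg and Δp in Pa (1 kg/m² of water = 1 mm).
Layer 1000–750 hPa: Δp = 250 hPa = 25000 Pa, q̄ = 0.0072 kg/kg → 0.0072 × 25000 / 9.8 = 18.37 mm
Layer 750–700 hPa: Δp = 50 hPa = 5000 Pa, q̄ = 0.0037 kg/kg → 0.0037 × 5000 / 9.8 = 1.89 mm
Layer 700–250 hPa: Δp = 450 hPa = 45000 Pa, q̄ = 0.00062 kg/kg → 0.00062 × 45000 / 9.8 = 2.85 mm
PW = 18.37 + 1.89 + 2.85 = 23.11 ≈ 23.1 mm.
Rainfall = ε × PW = 0.36 × 23.1 = 8.3 mm.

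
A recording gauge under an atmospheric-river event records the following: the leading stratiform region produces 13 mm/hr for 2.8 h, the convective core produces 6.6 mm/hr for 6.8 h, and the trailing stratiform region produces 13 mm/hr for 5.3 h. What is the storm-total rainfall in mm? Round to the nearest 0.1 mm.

Total = Σ Rᵢ Δtᵢ = 13 × 2.8 + 6.6 × 6.8 + 13 × 5.3
      = 36.4 + 44.88 + 68.9 = 150.2 mm.

total ≈ 150.2 mm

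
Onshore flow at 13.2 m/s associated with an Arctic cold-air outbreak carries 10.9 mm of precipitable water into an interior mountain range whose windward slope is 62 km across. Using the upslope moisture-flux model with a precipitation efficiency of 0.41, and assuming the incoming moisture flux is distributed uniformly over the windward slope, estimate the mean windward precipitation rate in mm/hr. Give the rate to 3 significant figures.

Incoming column moisture flux per unit ridge length: F = V × PW = 13.2 × 10.9 = 143.88 mm·m/s.
Spread over the 62 km slope with efficiency ε = 0.41: R = ε·F/W = 0.41 × 143.88 / 62000 m = 9.515e-04 mm/s.
R = 9.515e-04 × 3600 = 3.43 mm/hr.

R ≈ 3.43 mm/hr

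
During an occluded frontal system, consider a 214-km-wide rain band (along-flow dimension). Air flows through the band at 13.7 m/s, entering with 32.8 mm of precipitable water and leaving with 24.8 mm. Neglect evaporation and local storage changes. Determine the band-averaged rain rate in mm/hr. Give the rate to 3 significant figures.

Column moisture flux per unit crosswind length is F = V × PW.
Inflow: F_in = 13.7 × 32.8 = 449.36 mm·m/s
Outflow: F_out = 13.7 × 24.8 = 339.76 mm·m/s
Steady-state rate R = (F_in − F_out)/L = (449.36 − 339.76) / 214000 m = 5.121e-04 mm/s.
R = 5.121e-04 × 3600 = 1.84 mm/hr.

R ≈ 1.84 mm/hr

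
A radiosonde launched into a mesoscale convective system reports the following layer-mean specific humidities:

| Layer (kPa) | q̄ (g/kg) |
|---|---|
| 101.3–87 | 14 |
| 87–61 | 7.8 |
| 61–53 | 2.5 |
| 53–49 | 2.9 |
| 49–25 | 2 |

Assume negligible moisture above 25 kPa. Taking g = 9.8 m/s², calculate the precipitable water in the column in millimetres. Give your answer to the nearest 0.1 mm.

Precipitable water is the column-integrated vapour mass per unit area: PW = (1/g) Σ q̄ Δp, with q in kg/kg and Δp in Pa (1 kg/m² of water = 1 mm).
Layer 101.3–87 kPa: Δp = 143 hPa = 14300 Pa, q̄ = 0.014 kg/kg → 0.014 × 14300 / 9.8 = 20.43 mm
Layer 87–61 kPa: Δp = 260 hPa = 26000 Pa, q̄ = 0.0078 kg/kg → 0.0078 × 26000 / 9.8 = 20.69 mm
Layer 61–53 kPa: Δp = 80 hPa = 8000 Pa, q̄ = 0.0025 kg/kg → 0.0025 × 8000 / 9.8 = 2.04 mm
Layer 53–49 kPa: Δp = 40 hPa = 4000 Pa, q̄ = 0.0029 kg/kg → 0.0029 × 4000 / 9.8 = 1.18 mm
Layer 49–25 kPa: Δp = 240 hPa = 24000 Pa, q̄ = 0.002 kg/kg → 0.002 × 24000 / 9.8 = 4.90 mm
PW = 20.43 + 20.69 + 2.04 + 1.18 + 4.90 = 49.24 ≈ 49.2 mm.

PW ≈ 49.2 mm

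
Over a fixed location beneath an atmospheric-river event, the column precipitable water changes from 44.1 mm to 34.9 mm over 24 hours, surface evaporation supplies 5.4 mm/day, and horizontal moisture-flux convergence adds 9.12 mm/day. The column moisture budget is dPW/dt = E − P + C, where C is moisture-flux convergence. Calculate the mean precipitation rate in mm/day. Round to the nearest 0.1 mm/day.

dPW/dt = (34.9 − 44.1) mm / (24/24 day) = -9.200 mm/day.
P = E + C − dPW/dt = 5.4 + (9.12) − (-9.200) = 23.7 mm/day.

P ≈ 23.7 mm/day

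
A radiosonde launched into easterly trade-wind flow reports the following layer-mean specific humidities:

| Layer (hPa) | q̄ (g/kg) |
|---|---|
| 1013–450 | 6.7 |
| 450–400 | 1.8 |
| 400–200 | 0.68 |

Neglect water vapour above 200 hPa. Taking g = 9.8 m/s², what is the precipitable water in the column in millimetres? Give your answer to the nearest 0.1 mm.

PW ≈ 40.8 mm

Precipitable water is the column-integrated vapour mass per unit area: PW = (1/g) Σ q̄ Δp, with q in kg/kg and Δp in Pa (1 kg/m² of water = 1 mm).
Layer 1013–450 hPa: Δp = 563 hPa = 56300 Pa, q̄ = 0.0067 kg/kg → 0.0067 × 56300 / 9.8 = 38.49 mm
Layer 450–400 hPa: Δp = 50 hPa = 5000 Pa, q̄ = 0.0018 kg/kg → 0.0018 × 5000 / 9.8 = 0.92 mm
Layer 400–200 hPa: Δp = 200 hPa = 20000 Pa, q̄ = 0.00068 kg/kg → 0.00068 × 20000 / 9.8 = 1.39 mm
PW = 38.49 + 0.92 + 1.39 = 40.80 ≈ 40.8 mm.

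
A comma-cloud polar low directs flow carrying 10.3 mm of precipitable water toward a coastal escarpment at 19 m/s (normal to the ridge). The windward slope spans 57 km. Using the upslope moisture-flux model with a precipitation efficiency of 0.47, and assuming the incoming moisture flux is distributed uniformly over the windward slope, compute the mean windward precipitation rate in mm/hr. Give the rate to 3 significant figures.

R ≈ 5.81 mm/hr

Incoming column moisture flux per unit ridge length: F = V × PW = 19 × 10.3 = 195.7 mm·m/s.
Spread over the 57 km slope with efficiency ε = 0.47: R = ε·F/W = 0.47 × 195.7 / 57000 m = 1.614e-03 mm/s.
R = 1.614e-03 × 3600 = 5.81 mm/hr.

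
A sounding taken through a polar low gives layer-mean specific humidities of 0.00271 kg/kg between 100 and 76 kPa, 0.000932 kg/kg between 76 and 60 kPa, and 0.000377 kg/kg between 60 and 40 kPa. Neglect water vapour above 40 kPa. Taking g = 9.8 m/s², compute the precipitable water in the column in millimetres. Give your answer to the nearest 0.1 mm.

Precipitable water is the column-integrated vapour mass per unit area: PW = (1/g) Σ q̄ Δp, with q in kg/kg and Δp in Pa (1 kg/m² of water = 1 mm).
Layer 100–76 kPa: Δp = 240 hPa = 24000 Pa, q̄ = 0.00271 kg/kg → 0.00271 × 24000 / 9.8 = 6.64 mm
Layer 76–60 kPa: Δp = 160 hPa = 16000 Pa, q̄ = 0.000932 kg/kg → 0.000932 × 16000 / 9.8 = 1.52 mm
Layer 60–40 kPa: Δp = 200 hPa = 20000 Pa, q̄ = 0.000377 kg/kg → 0.000377 × 20000 / 9.8 = 0.77 mm
PW = 6.64 + 1.52 + 0.77 = 8.93 ≈ 8.9 mm.

PW ≈ 8.9 mm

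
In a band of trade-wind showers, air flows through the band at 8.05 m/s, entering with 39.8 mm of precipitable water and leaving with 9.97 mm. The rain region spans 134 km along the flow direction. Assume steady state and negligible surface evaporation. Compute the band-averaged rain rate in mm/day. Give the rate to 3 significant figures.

R ≈ 155 mm/day

Column moisture flux per unit crosswind length is F = V × PW.
Inflow: F_in = 8.05 × 39.8 = 320.39 mm·m/s
Outflow: F_out = 8.05 × 9.97 = 80.2585 mm·m/s
Steady-state rate R = (F_in − F_out)/L = (320.39 − 80.2585) / 134000 m = 1.792e-03 mm/s.
R = 1.792e-03 × 3600 × 24 = 155 mm/day.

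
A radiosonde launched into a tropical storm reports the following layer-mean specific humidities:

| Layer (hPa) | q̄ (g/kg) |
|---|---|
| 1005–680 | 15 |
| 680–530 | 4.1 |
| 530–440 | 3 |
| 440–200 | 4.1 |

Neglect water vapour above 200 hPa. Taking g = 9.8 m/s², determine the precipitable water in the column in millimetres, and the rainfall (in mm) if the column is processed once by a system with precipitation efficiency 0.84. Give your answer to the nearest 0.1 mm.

Precipitable water is the column-integrated vapour mass per unit area: PW = (1/g) Σ q̄ Δp, with q in kg/kg and Δp in Pa (1 kg/m² of water = 1 mm).
Layer 1005–680 hPa: Δp = 325 hPa = 32500 Pa, q̄ = 0.015 kg/kg → 0.015 × 32500 / 9.8 = 49.74 mm
Layer 680–530 hPa: Δp = 150 hPa = 15000 Pa, q̄ = 0.0041 kg/kg → 0.0041 × 15000 / 9.8 = 6.28 mm
Layer 530–440 hPa: Δp = 90 hPa = 9000 Pa, q̄ = 0.003 kg/kg → 0.003 × 9000 / 9.8 = 2.76 mm
Layer 440–200 hPa: Δp = 240 hPa = 24000 Pa, q̄ = 0.0041 kg/kg → 0.0041 × 24000 / 9.8 = 10.04 mm
PW = 49.74 + 6.28 + 2.76 + 10.04 = 68.82 ≈ 68.8 mm.
Rainfall = ε × PW = 0.84 × 68.8 = 57.8 mm.

PW ≈ 68.8 mm; rainfall ≈ 57.8 mm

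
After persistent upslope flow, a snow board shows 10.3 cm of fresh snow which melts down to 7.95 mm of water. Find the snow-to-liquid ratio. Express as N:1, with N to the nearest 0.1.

ratio ≈ 13.0

Ratio = snow depth / SWE = 103 mm / 7.95 mm = 13.0, i.e. 13.0:1.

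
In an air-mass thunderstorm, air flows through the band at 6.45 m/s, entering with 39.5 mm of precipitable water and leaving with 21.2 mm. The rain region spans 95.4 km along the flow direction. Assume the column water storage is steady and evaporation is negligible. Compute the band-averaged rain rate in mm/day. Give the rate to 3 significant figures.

R ≈ 107 mm/day

Column moisture flux per unit crosswind length is F = V × PW.
Inflow: F_in = 6.45 × 39.5 = 254.775 mm·m/s
Outflow: F_out = 6.45 × 21.2 = 136.74 mm·m/s
Steady-state rate R = (F_in − F_out)/L = (254.775 − 136.74) / 95400 m = 1.237e-03 mm/s.
R = 1.237e-03 × 3600 × 24 = 107 mm/day.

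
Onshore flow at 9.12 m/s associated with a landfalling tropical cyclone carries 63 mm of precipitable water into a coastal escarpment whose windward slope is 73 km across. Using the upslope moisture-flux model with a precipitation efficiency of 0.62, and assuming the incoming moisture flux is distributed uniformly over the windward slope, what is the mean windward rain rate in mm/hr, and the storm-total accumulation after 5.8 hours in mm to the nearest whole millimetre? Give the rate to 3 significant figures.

Incoming column moisture flux per unit ridge length: F = V × PW = 9.12 × 63 = 574.56 mm·m/s.
Spread over the 73 km slope with efficiency ε = 0.62: R = ε·F/W = 0.62 × 574.56 / 73000 m = 4.880e-03 mm/s.
R = 4.880e-03 × 3600 = 17.6 mm/hr.
Over 5.8 h: total = 17.6 × 5.8 = 102.08 ≈ 102 mm.

R ≈ 17.6 mm/hr; total ≈ 102 mm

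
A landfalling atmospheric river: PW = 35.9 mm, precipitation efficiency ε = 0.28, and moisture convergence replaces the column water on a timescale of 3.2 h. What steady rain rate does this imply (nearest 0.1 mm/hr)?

Each overturning extracts ε × PW = 0.28 × 35.9 = 10.052 mm.
Rate = ε·PW / τ = 10.052 / 3.2 h = 3.1 mm/hr.

R ≈ 3.1 mm/hr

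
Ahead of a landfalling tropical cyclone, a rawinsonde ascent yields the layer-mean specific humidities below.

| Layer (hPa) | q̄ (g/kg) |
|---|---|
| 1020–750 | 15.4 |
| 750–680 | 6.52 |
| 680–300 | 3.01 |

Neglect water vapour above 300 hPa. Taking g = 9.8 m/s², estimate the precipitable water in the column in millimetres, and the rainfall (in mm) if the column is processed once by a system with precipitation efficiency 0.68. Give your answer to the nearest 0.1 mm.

Precipitable water is the column-integrated vapour mass per unit area: PW = (1/g) Σ q̄ Δp, with q in kg/kg and Δp in Pa (1 kg/m² of water = 1 mm).
Layer 1020–750 hPa: Δp = 270 hPa = 27000 Pa, q̄ = 0.0154 kg/kg → 0.0154 × 27000 / 9.8 = 42.43 mm
Layer 750–680 hPa: Δp = 70 hPa = 7000 Pa, q̄ = 0.00652 kg/kg → 0.00652 × 7000 / 9.8 = 4.66 mm
Layer 680–300 hPa: Δp = 380 hPa = 38000 Pa, q̄ = 0.00301 kg/kg → 0.00301 × 38000 / 9.8 = 11.67 mm
PW = 42.43 + 4.66 + 11.67 = 58.76 ≈ 58.8 mm.
Rainfall = ε × PW = 0.68 × 58.8 = 40.0 mm.

PW ≈ 58.8 mm; rainfall ≈ 40.0 mm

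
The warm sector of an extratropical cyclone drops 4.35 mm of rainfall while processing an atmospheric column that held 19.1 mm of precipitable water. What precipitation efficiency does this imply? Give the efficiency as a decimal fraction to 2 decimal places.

ε ≈ 0.23

ε = rainfall / PW = 4.35 / 19.1 = 0.23.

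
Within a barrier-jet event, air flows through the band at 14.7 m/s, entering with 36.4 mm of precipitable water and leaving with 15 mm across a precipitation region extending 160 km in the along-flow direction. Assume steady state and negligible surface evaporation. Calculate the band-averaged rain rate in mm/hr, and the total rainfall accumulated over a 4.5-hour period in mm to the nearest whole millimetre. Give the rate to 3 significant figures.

R ≈ 7.08 mm/hr; total ≈ 32 mm

Column moisture flux per unit crosswind length is F = V × PW.
Inflow: F_in = 14.7 × 36.4 = 535.08 mm·m/s
Outflow: F_out = 14.7 × 15 = 220.5 mm·m/s
Steady-state rate R = (F_in − F_out)/L = (535.08 − 220.5) / 160000 m = 1.966e-03 mm/s.
R = 1.966e-03 × 3600 = 7.08 mm/hr.
Over 4.5 h: total = 7.08 × 4.5 = 31.86 ≈ 32 mm.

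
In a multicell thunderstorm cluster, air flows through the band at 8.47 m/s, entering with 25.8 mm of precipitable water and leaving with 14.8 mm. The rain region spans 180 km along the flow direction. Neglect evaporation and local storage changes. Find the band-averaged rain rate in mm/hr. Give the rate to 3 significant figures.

R ≈ 1.86 mm/hr

Column moisture flux per unit crosswind length is F = V × PW.
Inflow: F_in = 8.47 × 25.8 = 218.526 mm·m/s
Outflow: F_out = 8.47 × 14.8 = 125.356 mm·m/s
Steady-state rate R = (F_in − F_out)/L = (218.526 − 125.356) / 180000 m = 5.176e-04 mm/s.
R = 5.176e-04 × 3600 = 1.86 mm/hr.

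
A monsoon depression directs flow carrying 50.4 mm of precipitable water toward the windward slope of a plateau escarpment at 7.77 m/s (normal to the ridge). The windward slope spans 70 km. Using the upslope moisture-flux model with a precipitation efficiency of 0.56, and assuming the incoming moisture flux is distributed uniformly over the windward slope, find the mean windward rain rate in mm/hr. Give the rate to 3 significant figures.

R ≈ 11.3 mm/hr

Incoming column moisture flux per unit ridge length: F = V × PW = 7.77 × 50.4 = 391.608 mm·m/s.
Spread over the 70 km slope with efficiency ε = 0.56: R = ε·F/W = 0.56 × 391.608 / 70000 m = 3.133e-03 mm/s.
R = 3.133e-03 × 3600 = 11.3 mm/hr.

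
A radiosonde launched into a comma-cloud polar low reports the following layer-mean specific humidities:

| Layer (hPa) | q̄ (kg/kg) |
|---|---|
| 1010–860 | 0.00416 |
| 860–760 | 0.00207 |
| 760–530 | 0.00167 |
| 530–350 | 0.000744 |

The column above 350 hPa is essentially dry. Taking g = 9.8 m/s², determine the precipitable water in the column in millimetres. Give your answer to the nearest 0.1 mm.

Precipitable water is the column-integrated vapour mass per unit area: PW = (1/g) Σ q̄ Δp, with q in kg/kg and Δp in Pa (1 kg/m² of water = 1 mm).
Layer 1010–860 hPa: Δp = 150 hPa = 15000 Pa, q̄ = 0.00416 kg/kg → 0.00416 × 15000 / 9.8 = 6.37 mm
Layer 860–760 hPa: Δp = 100 hPa = 10000 Pa, q̄ = 0.00207 kg/kg → 0.00207 × 10000 / 9.8 = 2.11 mm
Layer 760–530 hPa: Δp = 230 hPa = 23000 Pa, q̄ = 0.00167 kg/kg → 0.00167 × 23000 / 9.8 = 3.92 mm
Layer 530–350 hPa: Δp = 180 hPa = 18000 Pa, q̄ = 0.000744 kg/kg → 0.000744 × 18000 / 9.8 = 1.37 mm
PW = 6.37 + 2.11 + 3.92 + 1.37 = 13.77 ≈ 13.8 mm.

PW ≈ 13.8 mm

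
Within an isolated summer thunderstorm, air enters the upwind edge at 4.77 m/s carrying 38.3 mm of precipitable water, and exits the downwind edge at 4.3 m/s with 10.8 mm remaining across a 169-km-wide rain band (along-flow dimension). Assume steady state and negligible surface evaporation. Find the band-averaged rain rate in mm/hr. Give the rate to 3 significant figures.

Column moisture flux per unit crosswind length is F = V × PW.
Inflow: F_in = 4.77 × 38.3 = 182.691 mm·m/s
Outflow: F_out = 4.3 × 10.8 = 46.44 mm·m/s
Steady-state rate R = (F_in − F_out)/L = (182.691 − 46.44) / 169000 m = 8.062e-04 mm/s.
R = 8.062e-04 × 3600 = 2.90 mm/hr.

R ≈ 2.90 mm/hr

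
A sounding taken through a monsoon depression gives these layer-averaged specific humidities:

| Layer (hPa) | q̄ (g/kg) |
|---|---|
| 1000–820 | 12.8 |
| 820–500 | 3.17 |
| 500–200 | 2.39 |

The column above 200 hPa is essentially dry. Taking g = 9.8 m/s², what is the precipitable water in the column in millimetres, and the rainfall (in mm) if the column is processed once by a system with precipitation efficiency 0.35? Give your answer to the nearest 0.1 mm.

PW ≈ 41.2 mm; rainfall ≈ 14.4 mm

Precipitable water is the column-integrated vapour mass per unit area: PW = (1/g) Σ q̄ Δp, with q in kg/kg and Δp in Pa (1 kg/m² of water = 1 mm).
Layer 1000–820 hPa: Δp = 180 hPa = 18000 Pa, q̄ = 0.0128 kg/kg → 0.0128 × 18000 / 9.8 = 23.51 mm
Layer 820–500 hPa: Δp = 320 hPa = 32000 Pa, q̄ = 0.00317 kg/kg → 0.00317 × 32000 / 9.8 = 10.35 mm
Layer 500–200 hPa: Δp = 300 hPa = 30000 Pa, q̄ = 0.00239 kg/kg → 0.00239 × 30000 / 9.8 = 7.32 mm
PW = 23.51 + 10.35 + 7.32 = 41.18 ≈ 41.2 mm.
Rainfall = ε × PW = 0.35 × 41.2 = 14.4 mm.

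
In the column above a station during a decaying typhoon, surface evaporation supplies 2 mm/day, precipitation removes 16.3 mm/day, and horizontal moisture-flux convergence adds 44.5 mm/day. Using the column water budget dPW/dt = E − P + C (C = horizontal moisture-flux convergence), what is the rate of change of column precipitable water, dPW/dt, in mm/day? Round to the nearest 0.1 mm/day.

dPW/dt ≈ 30.2 mm/day

dPW/dt = E − P + C = 2 − 16.3 + (44.5) = 30.2 mm/day.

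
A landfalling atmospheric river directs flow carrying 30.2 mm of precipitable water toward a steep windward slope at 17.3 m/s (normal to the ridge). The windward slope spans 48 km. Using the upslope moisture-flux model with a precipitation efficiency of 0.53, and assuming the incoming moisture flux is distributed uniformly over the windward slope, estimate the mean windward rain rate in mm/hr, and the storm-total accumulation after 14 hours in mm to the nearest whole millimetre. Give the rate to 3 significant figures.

R ≈ 20.8 mm/hr; total ≈ 291 mm

Incoming column moisture flux per unit ridge length: F = V × PW = 17.3 × 30.2 = 522.46 mm·m/s.
Spread over the 48 km slope with efficiency ε = 0.53: R = ε·F/W = 0.53 × 522.46 / 48000 m = 5.769e-03 mm/s.
R = 5.769e-03 × 3600 = 20.8 mm/hr.
Over 14 h: total = 20.8 × 14 = 291.2 ≈ 291 mm.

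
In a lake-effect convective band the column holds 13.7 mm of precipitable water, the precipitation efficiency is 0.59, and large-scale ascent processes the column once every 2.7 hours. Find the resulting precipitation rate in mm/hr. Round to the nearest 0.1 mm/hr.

Each overturning extracts ε × PW = 0.59 × 13.7 = 8.083 mm.
Rate = ε·PW / τ = 8.083 / 2.7 h = 3.0 mm/hr.

R ≈ 3.0 mm/hr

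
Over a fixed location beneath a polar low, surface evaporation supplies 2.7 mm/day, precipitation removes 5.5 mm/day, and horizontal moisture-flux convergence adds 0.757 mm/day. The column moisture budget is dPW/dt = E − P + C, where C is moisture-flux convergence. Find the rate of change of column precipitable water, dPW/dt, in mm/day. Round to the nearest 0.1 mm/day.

dPW/dt ≈ -2.0 mm/day

dPW/dt = E − P + C = 2.7 − 5.5 + (0.757) = -2.0 mm/day.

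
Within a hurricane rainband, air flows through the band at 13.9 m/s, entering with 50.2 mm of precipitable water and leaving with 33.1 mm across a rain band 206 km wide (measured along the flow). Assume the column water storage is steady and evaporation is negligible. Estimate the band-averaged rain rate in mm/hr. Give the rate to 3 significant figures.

Column moisture flux per unit crosswind length is F = V × PW.
Inflow: F_in = 13.9 × 50.2 = 697.78 mm·m/s
Outflow: F_out = 13.9 × 33.1 = 460.09 mm·m/s
Steady-state rate R = (F_in − F_out)/L = (697.78 − 460.09) / 206000 m = 1.154e-03 mm/s.
R = 1.154e-03 × 3600 = 4.15 mm/hr.

R ≈ 4.15 mm/hr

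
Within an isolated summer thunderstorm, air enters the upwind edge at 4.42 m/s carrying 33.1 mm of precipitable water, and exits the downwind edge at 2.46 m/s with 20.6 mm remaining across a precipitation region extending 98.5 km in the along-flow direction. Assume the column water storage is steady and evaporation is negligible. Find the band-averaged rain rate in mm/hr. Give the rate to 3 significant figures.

Column moisture flux per unit crosswind length is F = V × PW.
Inflow: F_in = 4.42 × 33.1 = 146.302 mm·m/s
Outflow: F_out = 2.46 × 20.6 = 50.676 mm·m/s
Steady-state rate R = (F_in − F_out)/L = (146.302 − 50.676) / 98500 m = 9.708e-04 mm/s.
R = 9.708e-04 × 3600 = 3.49 mm/hr.

R ≈ 3.49 mm/hr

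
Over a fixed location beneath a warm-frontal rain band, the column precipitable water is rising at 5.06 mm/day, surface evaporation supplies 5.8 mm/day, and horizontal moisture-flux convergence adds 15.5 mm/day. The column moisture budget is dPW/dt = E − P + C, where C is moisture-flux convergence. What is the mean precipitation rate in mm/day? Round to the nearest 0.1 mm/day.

dPW/dt = +5.06 mm/day.
P = E + C − dPW/dt = 5.8 + (15.5) − (+5.06) = 16.2 mm/day.

P ≈ 16.2 mm/day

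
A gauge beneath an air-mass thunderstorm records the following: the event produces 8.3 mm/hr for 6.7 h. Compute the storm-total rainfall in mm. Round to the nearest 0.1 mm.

Total = Σ Rᵢ Δtᵢ = 8.3 × 6.7
      = 55.61 = 55.6 mm.

total ≈ 55.6 mm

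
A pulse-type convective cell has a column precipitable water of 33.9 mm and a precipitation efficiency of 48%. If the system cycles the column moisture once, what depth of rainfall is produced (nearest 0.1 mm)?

Rainfall = ε × PW = 0.48 × 33.9 = 16.3 mm.

rainfall ≈ 16.3 mm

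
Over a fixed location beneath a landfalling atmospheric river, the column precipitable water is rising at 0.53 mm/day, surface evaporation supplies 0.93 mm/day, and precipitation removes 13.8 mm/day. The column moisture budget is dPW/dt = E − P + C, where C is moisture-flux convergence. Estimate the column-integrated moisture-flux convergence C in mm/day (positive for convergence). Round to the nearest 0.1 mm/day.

C ≈ 13.4 mm/day

dPW/dt = +0.53 mm/day.
C = dPW/dt − E + P = (+0.53) − 0.93 + 13.8 = 13.4 mm/day.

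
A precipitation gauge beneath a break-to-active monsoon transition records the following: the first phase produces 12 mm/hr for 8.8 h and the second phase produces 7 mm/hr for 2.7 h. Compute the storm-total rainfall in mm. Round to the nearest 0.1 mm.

Total = Σ Rᵢ Δtᵢ = 12 × 8.8 + 7 × 2.7
      = 105.6 + 18.9 = 124.5 mm.

total ≈ 124.5 mm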